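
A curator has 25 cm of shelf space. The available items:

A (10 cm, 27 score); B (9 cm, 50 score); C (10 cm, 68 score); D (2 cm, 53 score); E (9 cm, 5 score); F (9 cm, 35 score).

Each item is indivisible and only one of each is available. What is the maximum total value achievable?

171 score

This is a 0/1 knapsack; check combinations near the capacity.
- B+C+D: length 9+10+2=21, value 50+68+53=171
- C+D+F: length 10+2+9=21, value 68+53+35=156
- A+C+D: length 10+10+2=22, value 27+68+53=148
- B+D+F: length 9+2+9=20, value 50+53+35=138
- A+B+D: length 10+9+2=21, value 27+50+53=130
Best: 171 score.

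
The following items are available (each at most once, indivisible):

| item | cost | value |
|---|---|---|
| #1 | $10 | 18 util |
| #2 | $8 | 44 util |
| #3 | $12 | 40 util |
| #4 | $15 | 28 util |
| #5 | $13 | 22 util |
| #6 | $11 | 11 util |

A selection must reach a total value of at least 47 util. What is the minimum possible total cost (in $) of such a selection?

Subsets with value ≥ 47, sorted by total cost:
- #1+#2: cost 18, value 62
- #2+#6: cost 19, value 55
Minimum cost: 18 $.

18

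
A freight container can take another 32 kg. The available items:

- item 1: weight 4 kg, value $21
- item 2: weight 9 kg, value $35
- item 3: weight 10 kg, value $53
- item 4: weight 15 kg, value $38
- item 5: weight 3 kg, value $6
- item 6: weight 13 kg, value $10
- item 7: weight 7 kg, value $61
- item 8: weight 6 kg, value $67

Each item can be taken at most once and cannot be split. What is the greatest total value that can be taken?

$216

Check high-value combinations within 32 kg:
- item 2+item 3+item 7+item 8: weight 9+10+7+6=32, value 35+53+61+67=216
- item 1+item 3+item 5+item 7+item 8: weight 4+10+3+7+6=30, value 21+53+6+61+67=208
- item 1+item 3+item 7+item 8: weight 4+10+7+6=27, value 21+53+61+67=202
- item 1+item 2+item 5+item 7+item 8: weight 4+9+3+7+6=29, value 21+35+6+61+67=190
Best: $216.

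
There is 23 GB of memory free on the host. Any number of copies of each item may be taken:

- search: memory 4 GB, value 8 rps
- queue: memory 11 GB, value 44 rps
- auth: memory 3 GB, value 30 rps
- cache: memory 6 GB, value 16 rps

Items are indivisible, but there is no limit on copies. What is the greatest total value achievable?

210 rps

Best value-per-unit is auth at 30/3, and filling with it alone uses memory 7×3=21. No mix of the others beats 7×30 = 210.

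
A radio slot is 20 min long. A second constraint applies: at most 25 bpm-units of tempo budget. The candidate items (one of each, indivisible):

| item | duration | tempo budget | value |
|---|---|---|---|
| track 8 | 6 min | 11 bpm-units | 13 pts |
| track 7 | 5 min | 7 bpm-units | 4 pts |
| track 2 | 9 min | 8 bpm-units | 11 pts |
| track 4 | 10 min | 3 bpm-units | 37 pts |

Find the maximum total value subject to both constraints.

Feasible sets respecting both limits:
- track 8+track 4: duration 16, tempo budget 14, value 50
- track 2+track 4: duration 19, tempo budget 11, value 48
- track 7+track 4: duration 15, tempo budget 10, value 41
- track 4: duration 10, tempo budget 3, value 37
Best: 50 pts.

50 pts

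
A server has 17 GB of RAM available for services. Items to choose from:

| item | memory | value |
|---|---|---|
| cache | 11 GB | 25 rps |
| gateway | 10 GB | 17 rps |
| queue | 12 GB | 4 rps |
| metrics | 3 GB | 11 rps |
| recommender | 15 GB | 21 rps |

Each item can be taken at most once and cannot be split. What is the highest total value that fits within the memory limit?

Check high-value combinations within 17 GB:
- cache+metrics: memory 11+3=14, value 25+11=36
- gateway+metrics: memory 10+3=13, value 17+11=28
- cache: memory 11, value 25
- recommender: memory 15, value 21
Best: 36 rps.

36 rps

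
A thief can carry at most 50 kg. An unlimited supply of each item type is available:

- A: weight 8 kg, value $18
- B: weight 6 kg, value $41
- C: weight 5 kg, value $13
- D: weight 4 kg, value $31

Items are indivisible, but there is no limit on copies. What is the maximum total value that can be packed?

Best value-per-unit is D at 31/4; filling with it alone gives 12×31 = 372.
Optimal mix: 1×B + 11×D → weight 50, value 382.

$382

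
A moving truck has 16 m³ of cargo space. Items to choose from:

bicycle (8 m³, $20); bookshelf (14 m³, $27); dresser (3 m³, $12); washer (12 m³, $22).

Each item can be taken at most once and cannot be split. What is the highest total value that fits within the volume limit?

$34

Check high-value combinations within 16 m³:
- dresser+washer: volume 3+12=15, value 12+22=34
- bicycle+dresser: volume 8+3=11, value 20+12=32
- bookshelf: volume 14, value 27
- washer: volume 12, value 22
- bicycle: volume 8, value 20
Best: $34.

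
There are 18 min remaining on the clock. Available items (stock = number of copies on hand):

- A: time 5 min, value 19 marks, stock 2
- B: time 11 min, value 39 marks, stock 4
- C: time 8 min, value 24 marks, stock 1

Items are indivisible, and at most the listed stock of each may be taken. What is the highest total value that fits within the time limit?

Best selections within time 18 and stock limits:
- 2×A + 1×C: time 18, value 62
- 1×A + 1×B: time 16, value 58
- 1×A + 1×C: time 13, value 43
- 1×B: time 11, value 39
Best: 62 marks.

62 marks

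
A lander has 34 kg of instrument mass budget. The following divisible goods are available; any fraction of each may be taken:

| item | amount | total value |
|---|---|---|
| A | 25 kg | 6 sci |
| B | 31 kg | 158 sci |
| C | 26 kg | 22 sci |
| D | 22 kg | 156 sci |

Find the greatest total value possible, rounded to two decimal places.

Take in order of value per unit:
- D (156/22 per unit): all 22 → value 156, running total 156.00
- B (158/31 per unit): 12 of 31 → value 12×158/31 = 61.1613, running total 217.16
Total 217.16.

217.16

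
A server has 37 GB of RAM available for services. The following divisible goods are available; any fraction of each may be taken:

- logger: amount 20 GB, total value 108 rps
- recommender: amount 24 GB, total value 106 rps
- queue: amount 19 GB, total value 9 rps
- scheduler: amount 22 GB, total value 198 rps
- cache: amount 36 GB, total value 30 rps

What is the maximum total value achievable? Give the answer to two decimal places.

279.00

Take in order of value per unit:
- scheduler (198/22 per unit): all 22 → value 198, running total 198.00
- logger (108/20 per unit): 15 of 20 → value 15×108/20 = 81.0000, running total 279.00
Total 279.00.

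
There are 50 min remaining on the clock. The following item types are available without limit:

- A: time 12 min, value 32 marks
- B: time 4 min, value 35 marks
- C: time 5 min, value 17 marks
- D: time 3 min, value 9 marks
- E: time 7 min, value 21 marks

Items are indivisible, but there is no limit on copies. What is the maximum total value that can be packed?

420 marks

Best value-per-unit is B at 35/4, and filling with it alone uses time 12×4=48. No mix of the others beats 12×35 = 420.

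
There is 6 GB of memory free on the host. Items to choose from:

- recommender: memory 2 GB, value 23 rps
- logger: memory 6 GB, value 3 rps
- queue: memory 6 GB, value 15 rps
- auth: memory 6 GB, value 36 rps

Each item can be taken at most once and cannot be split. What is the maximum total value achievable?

36 rps

Check high-value combinations within 6 GB:
- auth: memory 6, value 36
- recommender: memory 2, value 23
- queue: memory 6, value 15
Best: 36 rps.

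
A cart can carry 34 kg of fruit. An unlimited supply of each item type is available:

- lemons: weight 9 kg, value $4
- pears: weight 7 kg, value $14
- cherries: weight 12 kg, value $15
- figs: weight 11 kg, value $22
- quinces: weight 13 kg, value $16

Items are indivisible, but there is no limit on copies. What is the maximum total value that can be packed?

$66

Best value-per-unit is pears at 14/7; filling with it alone gives 4×14 = 56.
Optimal mix: 3×figs → weight 33, value 66.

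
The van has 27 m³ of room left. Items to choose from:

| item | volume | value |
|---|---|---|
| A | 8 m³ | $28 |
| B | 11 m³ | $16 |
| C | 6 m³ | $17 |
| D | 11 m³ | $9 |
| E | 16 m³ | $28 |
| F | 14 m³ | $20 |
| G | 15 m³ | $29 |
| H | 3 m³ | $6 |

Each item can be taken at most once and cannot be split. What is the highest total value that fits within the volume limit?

$63

Check high-value combinations within 27 m³:
- A+G+H: volume 8+15+3=26, value 28+29+6=63
- A+E+H: volume 8+16+3=27, value 28+28+6=62
- A+B+C: volume 8+11+6=25, value 28+16+17=61
- A+G: volume 8+15=23, value 28+29=57
- A+E: volume 8+16=24, value 28+28=56
Best: $63.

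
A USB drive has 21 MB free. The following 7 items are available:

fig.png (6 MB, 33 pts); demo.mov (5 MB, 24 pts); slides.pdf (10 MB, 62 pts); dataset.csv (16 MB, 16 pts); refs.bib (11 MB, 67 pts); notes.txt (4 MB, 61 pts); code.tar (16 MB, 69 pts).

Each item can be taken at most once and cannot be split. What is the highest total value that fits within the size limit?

Check high-value combinations within 21 MB:
- fig.png+refs.bib+notes.txt: size 6+11+4=21, value 33+67+61=161
- fig.png+slides.pdf+notes.txt: size 6+10+4=20, value 33+62+61=156
- demo.mov+refs.bib+notes.txt: size 5+11+4=20, value 24+67+61=152
- demo.mov+slides.pdf+notes.txt: size 5+10+4=19, value 24+62+61=147
Best: 161 pts.

161 pts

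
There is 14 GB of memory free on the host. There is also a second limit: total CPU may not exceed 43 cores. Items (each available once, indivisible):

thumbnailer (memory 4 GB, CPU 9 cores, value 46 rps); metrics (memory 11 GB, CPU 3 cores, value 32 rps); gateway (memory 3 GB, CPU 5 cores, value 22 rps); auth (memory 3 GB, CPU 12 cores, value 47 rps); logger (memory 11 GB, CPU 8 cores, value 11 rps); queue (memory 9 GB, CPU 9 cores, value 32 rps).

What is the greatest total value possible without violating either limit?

115 rps

Feasible sets respecting both limits:
- thumbnailer+gateway+auth: memory 10, CPU 26, value 115
- thumbnailer+auth: memory 7, CPU 21, value 93
- metrics+auth: memory 14, CPU 15, value 79
Best: 115 rps.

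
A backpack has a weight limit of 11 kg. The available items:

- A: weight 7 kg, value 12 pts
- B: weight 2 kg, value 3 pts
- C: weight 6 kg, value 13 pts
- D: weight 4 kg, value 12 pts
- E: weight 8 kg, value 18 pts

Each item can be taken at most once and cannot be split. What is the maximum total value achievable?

This is a 0/1 knapsack; check combinations near the capacity.
- C+D: weight 6+4=10, value 13+12=25
- A+D: weight 7+4=11, value 12+12=24
- B+E: weight 2+8=10, value 3+18=21
Best: 25 pts.

25 pts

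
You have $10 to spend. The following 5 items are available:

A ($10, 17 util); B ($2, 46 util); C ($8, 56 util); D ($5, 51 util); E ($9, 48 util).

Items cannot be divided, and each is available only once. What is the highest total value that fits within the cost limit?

Check high-value combinations within $10:
- B+C: cost 2+8=10, value 46+56=102
- B+D: cost 2+5=7, value 46+51=97
- C: cost 8, value 56
Best: 102 util.

102 util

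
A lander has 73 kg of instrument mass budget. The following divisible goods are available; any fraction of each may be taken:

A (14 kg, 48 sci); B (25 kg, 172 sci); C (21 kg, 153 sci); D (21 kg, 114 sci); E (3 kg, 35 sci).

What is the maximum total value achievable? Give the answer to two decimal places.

Take in order of value per unit:
- E (35/3 per unit): all 3 → value 35, running total 35.00
- C (153/21 per unit): all 21 → value 153, running total 188.00
- B (172/25 per unit): all 25 → value 172, running total 360.00
- D (114/21 per unit): all 21 → value 114, running total 474.00
- A (48/14 per unit): 3 of 14 → value 3×48/14 = 10.2857, running total 484.29
Total 484.29.

484.29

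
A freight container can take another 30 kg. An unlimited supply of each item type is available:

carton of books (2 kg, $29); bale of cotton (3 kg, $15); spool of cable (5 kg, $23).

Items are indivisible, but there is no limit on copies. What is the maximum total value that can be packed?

$435

Best value-per-unit is carton of books at 29/2, and filling with it alone uses weight 15×2=30. No mix of the others beats 15×29 = 435.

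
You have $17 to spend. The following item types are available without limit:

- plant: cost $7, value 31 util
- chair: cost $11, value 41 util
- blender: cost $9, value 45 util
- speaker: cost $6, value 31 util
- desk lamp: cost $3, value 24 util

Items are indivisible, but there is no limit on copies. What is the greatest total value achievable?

120 util

Best value-per-unit is desk lamp at 24/3, and filling with it alone uses cost 5×3=15. No mix of the others beats 5×24 = 120.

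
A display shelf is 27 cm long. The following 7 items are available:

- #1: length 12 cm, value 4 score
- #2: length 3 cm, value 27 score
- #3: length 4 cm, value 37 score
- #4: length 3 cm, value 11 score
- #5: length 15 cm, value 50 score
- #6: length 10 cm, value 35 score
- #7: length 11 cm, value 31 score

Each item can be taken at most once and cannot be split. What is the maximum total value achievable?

Check high-value combinations within 27 cm:
- #2+#3+#4+#5: length 3+4+3+15=25, value 27+37+11+50=125
- #2+#3+#5: length 3+4+15=22, value 27+37+50=114
- #2+#3+#4+#6: length 3+4+3+10=20, value 27+37+11+35=110
- #2+#3+#4+#7: length 3+4+3+11=21, value 27+37+11+31=106
- #2+#4+#6+#7: length 3+3+10+11=27, value 27+11+35+31=104
Best: 125 score.

125 score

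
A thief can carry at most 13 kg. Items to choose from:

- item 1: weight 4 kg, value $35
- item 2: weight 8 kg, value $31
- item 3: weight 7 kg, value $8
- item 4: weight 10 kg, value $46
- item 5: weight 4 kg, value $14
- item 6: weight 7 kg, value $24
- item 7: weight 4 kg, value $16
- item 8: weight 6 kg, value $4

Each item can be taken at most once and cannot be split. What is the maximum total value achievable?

Check high-value combinations within 13 kg:
- item 1+item 2: weight 4+8=12, value 35+31=66
- item 1+item 5+item 7: weight 4+4+4=12, value 35+14+16=65
- item 1+item 6: weight 4+7=11, value 35+24=59
- item 1+item 7: weight 4+4=8, value 35+16=51
Best: $66.

$66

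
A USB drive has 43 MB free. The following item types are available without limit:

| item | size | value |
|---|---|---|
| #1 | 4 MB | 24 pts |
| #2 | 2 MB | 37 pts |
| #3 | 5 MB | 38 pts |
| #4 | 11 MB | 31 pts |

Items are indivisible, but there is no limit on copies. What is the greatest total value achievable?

Best value-per-unit is #2 at 37/2, and filling with it alone uses size 21×2=42. No mix of the others beats 21×37 = 777.

777 pts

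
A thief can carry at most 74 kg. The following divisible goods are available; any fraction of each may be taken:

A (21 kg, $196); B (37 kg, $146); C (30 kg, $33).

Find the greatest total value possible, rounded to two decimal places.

Take in order of value per unit:
- A (196/21 per unit): all 21 → value 196, running total 196.00
- B (146/37 per unit): all 37 → value 146, running total 342.00
- C (33/30 per unit): 16 of 30 → value 16×33/30 = 17.6000, running total 359.60
Total 359.60.

359.60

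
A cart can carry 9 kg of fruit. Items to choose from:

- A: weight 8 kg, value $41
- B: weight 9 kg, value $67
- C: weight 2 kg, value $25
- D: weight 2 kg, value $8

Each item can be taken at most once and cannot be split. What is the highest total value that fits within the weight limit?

$67

This is a 0/1 knapsack; check combinations near the capacity.
- B: weight 9, value 67
- A: weight 8, value 41
- C+D: weight 2+2=4, value 25+8=33
Best: $67.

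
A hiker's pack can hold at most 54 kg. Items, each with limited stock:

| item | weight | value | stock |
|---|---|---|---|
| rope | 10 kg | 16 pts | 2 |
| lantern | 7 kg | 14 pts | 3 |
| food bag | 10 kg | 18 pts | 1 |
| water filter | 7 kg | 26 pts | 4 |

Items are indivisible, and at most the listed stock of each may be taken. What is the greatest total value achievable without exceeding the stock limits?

Best selections within weight 54 and stock limits:
- 2×lantern + 1×food bag + 4×water filter: weight 52, value 150
- 1×rope + 2×lantern + 4×water filter: weight 52, value 148
- 3×lantern + 4×water filter: weight 49, value 146
- 1×rope + 1×food bag + 4×water filter: weight 48, value 138
Best: 150 pts.

150 pts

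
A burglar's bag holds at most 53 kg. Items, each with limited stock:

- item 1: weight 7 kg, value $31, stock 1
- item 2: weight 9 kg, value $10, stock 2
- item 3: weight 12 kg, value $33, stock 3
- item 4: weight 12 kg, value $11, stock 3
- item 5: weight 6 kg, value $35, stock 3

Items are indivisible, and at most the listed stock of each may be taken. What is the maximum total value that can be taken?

$202

Best selections within weight 53 and stock limits:
- 1×item 1 + 2×item 3 + 3×item 5: weight 49, value 202
- 1×item 2 + 2×item 3 + 3×item 5: weight 51, value 181
Best: $202.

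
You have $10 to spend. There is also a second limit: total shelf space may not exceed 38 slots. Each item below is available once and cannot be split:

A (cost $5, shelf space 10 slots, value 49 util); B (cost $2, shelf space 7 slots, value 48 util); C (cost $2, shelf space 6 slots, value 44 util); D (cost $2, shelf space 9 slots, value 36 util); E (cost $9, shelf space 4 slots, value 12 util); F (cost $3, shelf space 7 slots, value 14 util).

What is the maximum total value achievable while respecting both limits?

Feasible sets respecting both limits:
- B+C+D+F: cost 9, shelf space 29, value 142
- A+B+C: cost 9, shelf space 23, value 141
- A+B+D: cost 9, shelf space 26, value 133
Best: 142 util.

142 util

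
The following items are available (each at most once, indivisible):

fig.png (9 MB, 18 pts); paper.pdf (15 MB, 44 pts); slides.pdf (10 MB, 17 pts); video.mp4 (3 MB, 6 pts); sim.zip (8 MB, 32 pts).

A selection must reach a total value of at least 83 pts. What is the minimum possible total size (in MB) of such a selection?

32

Subsets with value ≥ 83, sorted by total size:
- fig.png+paper.pdf+sim.zip: size 32, value 94
- paper.pdf+slides.pdf+sim.zip: size 33, value 93
- fig.png+paper.pdf+video.mp4+sim.zip: size 35, value 100
Minimum size: 32 MB.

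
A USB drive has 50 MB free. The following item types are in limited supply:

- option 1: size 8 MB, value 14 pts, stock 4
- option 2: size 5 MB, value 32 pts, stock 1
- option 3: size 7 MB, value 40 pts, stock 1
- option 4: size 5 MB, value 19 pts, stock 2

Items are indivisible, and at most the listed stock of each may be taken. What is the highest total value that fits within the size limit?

Top feasible selections:
- 3×option 1 + 1×option 2 + 1×option 3 + 2×option 4: size 46, value 152
- 4×option 1 + 1×option 2 + 1×option 3 + 1×option 4: size 49, value 147
Best: 152 pts.

152 pts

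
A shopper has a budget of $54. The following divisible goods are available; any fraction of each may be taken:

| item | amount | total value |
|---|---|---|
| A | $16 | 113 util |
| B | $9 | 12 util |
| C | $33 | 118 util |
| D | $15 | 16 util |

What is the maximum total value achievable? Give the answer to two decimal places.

237.67

Take in order of value per unit:
- A (113/16 per unit): all 16 → value 113, running total 113.00
- C (118/33 per unit): all 33 → value 118, running total 231.00
- B (12/9 per unit): 5 of 9 → value 5×12/9 = 6.6667, running total 237.67
Total 237.67.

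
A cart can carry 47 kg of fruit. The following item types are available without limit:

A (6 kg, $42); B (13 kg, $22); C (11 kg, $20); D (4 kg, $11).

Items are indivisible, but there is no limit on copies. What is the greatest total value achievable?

Best value-per-unit is A at 42/6; filling with it alone gives 7×42 = 294.
Optimal mix: 7×A + 1×D → weight 46, value 305.

$305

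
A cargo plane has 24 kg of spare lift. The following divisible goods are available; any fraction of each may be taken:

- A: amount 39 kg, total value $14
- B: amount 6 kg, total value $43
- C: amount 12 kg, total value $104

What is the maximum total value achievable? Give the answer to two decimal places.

149.15

Take in order of value per unit:
- C (104/12 per unit): all 12 → value 104, running total 104.00
- B (43/6 per unit): all 6 → value 43, running total 147.00
- A (14/39 per unit): 6 of 39 → value 6×14/39 = 2.1538, running total 149.15
Total 149.15.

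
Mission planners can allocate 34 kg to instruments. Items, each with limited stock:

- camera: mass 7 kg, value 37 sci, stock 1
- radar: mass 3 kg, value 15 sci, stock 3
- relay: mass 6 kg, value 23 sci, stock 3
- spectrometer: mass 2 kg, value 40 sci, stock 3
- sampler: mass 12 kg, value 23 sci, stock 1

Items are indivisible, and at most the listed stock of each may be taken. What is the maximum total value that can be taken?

Top feasible selections:
- 1×camera + 3×radar + 2×relay + 3×spectrometer: mass 34, value 248
- 1×camera + 1×radar + 3×relay + 3×spectrometer: mass 34, value 241
- 3×radar + 3×relay + 3×spectrometer: mass 33, value 234
Best: 248 sci.

248 sci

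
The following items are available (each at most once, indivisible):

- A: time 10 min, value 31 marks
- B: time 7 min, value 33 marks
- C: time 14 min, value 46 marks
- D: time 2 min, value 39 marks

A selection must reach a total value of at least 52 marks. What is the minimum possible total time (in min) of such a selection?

9

Subsets with value ≥ 52, sorted by total time:
- B+D: time 9, value 72
- A+D: time 12, value 70
- C+D: time 16, value 85
- A+B: time 17, value 64
Minimum time: 9 min.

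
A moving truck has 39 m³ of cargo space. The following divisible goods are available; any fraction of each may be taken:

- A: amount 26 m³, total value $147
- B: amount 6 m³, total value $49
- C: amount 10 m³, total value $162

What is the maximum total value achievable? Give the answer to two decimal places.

Take in order of value per unit:
- C (162/10 per unit): all 10 → value 162, running total 162.00
- B (49/6 per unit): all 6 → value 49, running total 211.00
- A (147/26 per unit): 23 of 26 → value 23×147/26 = 130.0385, running total 341.04
Total 341.04.

341.04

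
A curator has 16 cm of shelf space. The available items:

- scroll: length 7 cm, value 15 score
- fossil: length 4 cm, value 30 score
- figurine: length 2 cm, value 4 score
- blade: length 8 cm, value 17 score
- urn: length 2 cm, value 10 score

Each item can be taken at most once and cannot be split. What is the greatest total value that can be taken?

Check high-value combinations within 16 cm:
- fossil+figurine+blade+urn: length 4+2+8+2=16, value 30+4+17+10=61
- scroll+fossil+figurine+urn: length 7+4+2+2=15, value 15+30+4+10=59
- fossil+blade+urn: length 4+8+2=14, value 30+17+10=57
- scroll+fossil+urn: length 7+4+2=13, value 15+30+10=55
Best: 61 score.

61 score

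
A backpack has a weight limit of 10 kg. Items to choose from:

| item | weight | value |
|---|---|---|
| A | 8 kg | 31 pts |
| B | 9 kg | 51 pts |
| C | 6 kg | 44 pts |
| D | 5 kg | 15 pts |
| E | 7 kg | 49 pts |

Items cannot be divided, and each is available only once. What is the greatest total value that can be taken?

Check high-value combinations within 10 kg:
- B: weight 9, value 51
- E: weight 7, value 49
- C: weight 6, value 44
Best: 51 pts.

51 pts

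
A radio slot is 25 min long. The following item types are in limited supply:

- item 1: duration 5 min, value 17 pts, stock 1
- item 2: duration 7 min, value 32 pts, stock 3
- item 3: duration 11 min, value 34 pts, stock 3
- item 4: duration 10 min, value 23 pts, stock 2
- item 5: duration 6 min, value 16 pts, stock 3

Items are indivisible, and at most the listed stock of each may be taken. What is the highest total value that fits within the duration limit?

Top feasible selections:
- 2×item 2 + 1×item 3: duration 25, value 98
- 1×item 1 + 2×item 2 + 1×item 5: duration 25, value 97
Best: 98 pts.

98 pts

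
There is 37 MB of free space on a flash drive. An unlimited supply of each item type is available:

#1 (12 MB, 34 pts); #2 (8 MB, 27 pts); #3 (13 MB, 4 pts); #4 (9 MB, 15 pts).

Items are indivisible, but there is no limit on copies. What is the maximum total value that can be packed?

Best value-per-unit is #2 at 27/8; filling with it alone gives 4×27 = 108.
Optimal mix: 1×#1 + 3×#2 → size 36, value 115.

115 pts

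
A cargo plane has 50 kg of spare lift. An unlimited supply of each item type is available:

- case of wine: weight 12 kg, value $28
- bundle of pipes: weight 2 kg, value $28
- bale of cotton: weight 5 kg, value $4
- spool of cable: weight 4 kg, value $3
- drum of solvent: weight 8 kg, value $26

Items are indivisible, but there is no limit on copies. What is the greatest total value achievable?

$700

Best value-per-unit is bundle of pipes at 28/2, and filling with it alone uses weight 25×2=50. No mix of the others beats 25×28 = 700.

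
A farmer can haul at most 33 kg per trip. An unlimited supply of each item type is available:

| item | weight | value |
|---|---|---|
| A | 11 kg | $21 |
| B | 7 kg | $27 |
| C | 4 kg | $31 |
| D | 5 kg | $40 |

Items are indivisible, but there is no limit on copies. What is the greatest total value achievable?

Best value-per-unit is D at 40/5; filling with it alone gives 6×40 = 240.
Optimal mix: 2×C + 5×D → weight 33, value 262.

$262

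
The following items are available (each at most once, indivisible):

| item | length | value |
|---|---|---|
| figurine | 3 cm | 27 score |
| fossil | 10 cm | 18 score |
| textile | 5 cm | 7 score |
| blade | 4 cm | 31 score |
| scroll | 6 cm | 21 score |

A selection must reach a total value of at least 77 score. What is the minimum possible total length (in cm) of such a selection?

13

Subsets with value ≥ 77, sorted by total length:
- figurine+blade+scroll: length 13, value 79
- figurine+textile+blade+scroll: length 18, value 86
Minimum length: 13 cm.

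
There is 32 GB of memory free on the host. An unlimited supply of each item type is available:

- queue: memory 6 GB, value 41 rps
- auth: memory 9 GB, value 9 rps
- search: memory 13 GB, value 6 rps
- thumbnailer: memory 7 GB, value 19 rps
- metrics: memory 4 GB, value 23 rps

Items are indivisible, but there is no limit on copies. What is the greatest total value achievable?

Best value-per-unit is queue at 41/6; filling with it alone gives 5×41 = 205.
Optimal mix: 4×queue + 2×metrics → memory 32, value 210.

210 rps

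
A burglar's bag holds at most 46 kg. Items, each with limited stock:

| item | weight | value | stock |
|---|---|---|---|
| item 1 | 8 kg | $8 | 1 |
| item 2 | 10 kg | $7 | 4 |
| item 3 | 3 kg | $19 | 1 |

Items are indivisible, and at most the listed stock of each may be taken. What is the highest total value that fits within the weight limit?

Top feasible selections:
- 1×item 1 + 3×item 2 + 1×item 3: weight 41, value 48
- 4×item 2 + 1×item 3: weight 43, value 47
- 1×item 1 + 2×item 2 + 1×item 3: weight 31, value 41
Best: $48.

$48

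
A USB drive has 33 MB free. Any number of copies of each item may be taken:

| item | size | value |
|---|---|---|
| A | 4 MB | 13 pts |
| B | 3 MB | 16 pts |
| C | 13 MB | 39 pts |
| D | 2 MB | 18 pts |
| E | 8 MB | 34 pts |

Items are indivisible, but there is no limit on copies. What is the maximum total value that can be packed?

288 pts

Best value-per-unit is D at 18/2, and filling with it alone uses size 16×2=32. No mix of the others beats 16×18 = 288.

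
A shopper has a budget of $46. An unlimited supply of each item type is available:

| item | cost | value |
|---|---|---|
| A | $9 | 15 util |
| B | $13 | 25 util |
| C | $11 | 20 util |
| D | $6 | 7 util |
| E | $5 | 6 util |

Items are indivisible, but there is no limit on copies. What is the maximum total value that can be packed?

Best value-per-unit is B at 25/13; filling with it alone gives 3×25 = 75.
Optimal mix: 1×A + 2×B + 1×C → cost 46, value 85.

85 util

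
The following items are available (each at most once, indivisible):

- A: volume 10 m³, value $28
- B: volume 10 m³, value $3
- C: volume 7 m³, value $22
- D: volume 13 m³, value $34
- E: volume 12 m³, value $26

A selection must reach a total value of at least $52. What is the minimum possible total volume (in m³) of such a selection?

Subsets with value ≥ 52, sorted by total volume:
- C+D: volume 20, value 56
- A+E: volume 22, value 54
Minimum volume: 20 m³.

20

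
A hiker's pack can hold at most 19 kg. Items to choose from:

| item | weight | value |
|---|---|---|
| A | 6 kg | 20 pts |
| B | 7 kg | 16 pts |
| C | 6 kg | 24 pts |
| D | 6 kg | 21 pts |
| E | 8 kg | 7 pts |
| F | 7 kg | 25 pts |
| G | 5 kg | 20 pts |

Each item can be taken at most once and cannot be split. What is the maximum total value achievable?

Check high-value combinations within 19 kg:
- C+D+F: weight 6+6+7=19, value 24+21+25=70
- C+F+G: weight 6+7+5=18, value 24+25+20=69
- A+C+F: weight 6+6+7=19, value 20+24+25=69
- D+F+G: weight 6+7+5=18, value 21+25+20=66
Best: 70 pts.

70 pts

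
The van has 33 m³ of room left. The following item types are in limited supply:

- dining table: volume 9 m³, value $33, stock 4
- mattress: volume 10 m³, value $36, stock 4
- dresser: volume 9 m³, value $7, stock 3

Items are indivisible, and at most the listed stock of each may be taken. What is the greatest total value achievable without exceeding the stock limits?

$108

Best selections within volume 33 and stock limits:
- 3×mattress: volume 30, value 108
- 1×dining table + 2×mattress: volume 29, value 105
Best: $108.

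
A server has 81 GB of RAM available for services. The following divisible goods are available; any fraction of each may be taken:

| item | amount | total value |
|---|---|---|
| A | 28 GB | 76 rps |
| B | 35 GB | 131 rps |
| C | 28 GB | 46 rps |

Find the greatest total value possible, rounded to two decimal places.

Take in order of value per unit:
- B (131/35 per unit): all 35 → value 131, running total 131.00
- A (76/28 per unit): all 28 → value 76, running total 207.00
- C (46/28 per unit): 18 of 28 → value 18×46/28 = 29.5714, running total 236.57
Total 236.57.

236.57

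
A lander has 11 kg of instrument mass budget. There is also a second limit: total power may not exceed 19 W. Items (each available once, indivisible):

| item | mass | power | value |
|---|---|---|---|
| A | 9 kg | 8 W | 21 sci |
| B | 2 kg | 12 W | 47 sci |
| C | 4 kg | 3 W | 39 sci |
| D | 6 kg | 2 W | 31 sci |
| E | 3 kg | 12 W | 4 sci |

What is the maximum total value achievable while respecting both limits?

86 sci

Feasible sets respecting both limits:
- B+C: mass 6, power 15, value 86
- B+D: mass 8, power 14, value 78
- C+D: mass 10, power 5, value 70
Best: 86 sci.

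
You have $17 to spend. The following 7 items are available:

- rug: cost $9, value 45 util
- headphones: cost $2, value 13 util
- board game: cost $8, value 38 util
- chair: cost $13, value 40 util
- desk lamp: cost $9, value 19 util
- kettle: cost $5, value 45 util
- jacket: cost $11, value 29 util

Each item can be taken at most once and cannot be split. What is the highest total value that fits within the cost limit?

103 util

This is a 0/1 knapsack; check combinations near the capacity.
- rug+headphones+kettle: cost 9+2+5=16, value 45+13+45=103
- headphones+board game+kettle: cost 2+8+5=15, value 13+38+45=96
- rug+kettle: cost 9+5=14, value 45+45=90
- board game+kettle: cost 8+5=13, value 38+45=83
Best: 103 util.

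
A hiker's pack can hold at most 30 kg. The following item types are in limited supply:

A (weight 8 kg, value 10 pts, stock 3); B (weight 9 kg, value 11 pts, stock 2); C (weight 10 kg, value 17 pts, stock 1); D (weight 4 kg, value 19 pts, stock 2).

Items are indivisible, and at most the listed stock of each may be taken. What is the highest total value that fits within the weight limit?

66 pts

Best selections within weight 30 and stock limits:
- 1×B + 1×C + 2×D: weight 27, value 66
- 1×A + 1×C + 2×D: weight 26, value 65
Best: 66 pts.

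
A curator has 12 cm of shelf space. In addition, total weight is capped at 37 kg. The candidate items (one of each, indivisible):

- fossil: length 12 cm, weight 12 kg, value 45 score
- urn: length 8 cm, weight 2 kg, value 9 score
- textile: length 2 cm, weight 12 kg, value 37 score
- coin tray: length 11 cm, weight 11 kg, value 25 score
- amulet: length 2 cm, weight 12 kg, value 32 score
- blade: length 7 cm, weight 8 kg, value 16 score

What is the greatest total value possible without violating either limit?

85 score

Feasible sets respecting both limits:
- textile+amulet+blade: length 11, weight 32, value 85
- urn+textile+amulet: length 12, weight 26, value 78
- textile+amulet: length 4, weight 24, value 69
- textile+blade: length 9, weight 20, value 53
Best: 85 score.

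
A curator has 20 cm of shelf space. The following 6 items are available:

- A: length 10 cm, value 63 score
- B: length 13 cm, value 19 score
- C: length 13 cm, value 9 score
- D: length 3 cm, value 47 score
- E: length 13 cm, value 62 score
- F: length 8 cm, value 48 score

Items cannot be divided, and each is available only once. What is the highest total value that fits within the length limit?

111 score

This is a 0/1 knapsack; check combinations near the capacity.
- A+F: length 10+8=18, value 63+48=111
- A+D: length 10+3=13, value 63+47=110
- D+E: length 3+13=16, value 47+62=109
- D+F: length 3+8=11, value 47+48=95
- B+D: length 13+3=16, value 19+47=66
Best: 111 score.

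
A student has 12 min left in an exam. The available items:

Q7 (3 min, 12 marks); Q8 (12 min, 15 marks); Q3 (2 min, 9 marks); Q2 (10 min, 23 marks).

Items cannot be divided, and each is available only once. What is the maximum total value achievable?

32 marks

Check high-value combinations within 12 min:
- Q3+Q2: time 2+10=12, value 9+23=32
- Q2: time 10, value 23
- Q7+Q3: time 3+2=5, value 12+9=21
Best: 32 marks.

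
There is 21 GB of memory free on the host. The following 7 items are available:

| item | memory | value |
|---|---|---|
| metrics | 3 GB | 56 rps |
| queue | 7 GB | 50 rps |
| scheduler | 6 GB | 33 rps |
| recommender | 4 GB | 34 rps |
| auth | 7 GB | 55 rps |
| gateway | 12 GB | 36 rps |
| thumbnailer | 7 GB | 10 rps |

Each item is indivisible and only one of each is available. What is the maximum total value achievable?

Check high-value combinations within 21 GB:
- metrics+queue+recommender+auth: memory 3+7+4+7=21, value 56+50+34+55=195
- metrics+scheduler+recommender+auth: memory 3+6+4+7=20, value 56+33+34+55=178
- metrics+queue+scheduler+recommender: memory 3+7+6+4=20, value 56+50+33+34=173
- metrics+queue+auth: memory 3+7+7=17, value 56+50+55=161
- metrics+recommender+auth+thumbnailer: memory 3+4+7+7=21, value 56+34+55+10=155
Best: 195 rps.

195 rps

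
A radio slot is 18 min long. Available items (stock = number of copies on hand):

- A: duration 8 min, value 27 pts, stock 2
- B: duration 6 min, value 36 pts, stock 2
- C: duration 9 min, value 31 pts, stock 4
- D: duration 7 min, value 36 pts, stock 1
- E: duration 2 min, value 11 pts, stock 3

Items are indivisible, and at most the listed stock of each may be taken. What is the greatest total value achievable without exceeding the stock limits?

105 pts

Top feasible selections:
- 2×B + 3×E: duration 18, value 105
- 2×B + 2×E: duration 16, value 94
Best: 105 pts.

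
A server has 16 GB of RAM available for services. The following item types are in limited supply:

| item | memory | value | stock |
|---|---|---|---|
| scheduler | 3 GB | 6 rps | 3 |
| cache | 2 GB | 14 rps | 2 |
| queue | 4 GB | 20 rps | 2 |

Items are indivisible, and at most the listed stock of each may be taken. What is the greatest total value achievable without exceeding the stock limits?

74 rps

Best selections within memory 16 and stock limits:
- 1×scheduler + 2×cache + 2×queue: memory 15, value 74
- 2×cache + 2×queue: memory 12, value 68
Best: 74 rps.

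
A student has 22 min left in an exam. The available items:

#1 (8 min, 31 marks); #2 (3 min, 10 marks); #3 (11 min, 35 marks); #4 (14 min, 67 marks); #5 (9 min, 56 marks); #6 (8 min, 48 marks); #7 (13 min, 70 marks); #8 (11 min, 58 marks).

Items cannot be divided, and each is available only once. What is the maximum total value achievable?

Check high-value combinations within 22 min:
- #5+#7: time 9+13=22, value 56+70=126
- #6+#7: time 8+13=21, value 48+70=118
- #2+#6+#8: time 3+8+11=22, value 10+48+58=116
- #4+#6: time 14+8=22, value 67+48=115
Best: 126 marks.

126 marks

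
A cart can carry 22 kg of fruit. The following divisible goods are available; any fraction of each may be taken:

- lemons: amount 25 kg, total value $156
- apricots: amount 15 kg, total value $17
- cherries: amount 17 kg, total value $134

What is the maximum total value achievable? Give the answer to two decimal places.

Take in order of value per unit:
- cherries (134/17 per unit): all 17 → value 134, running total 134.00
- lemons (156/25 per unit): 5 of 25 → value 5×156/25 = 31.2000, running total 165.20
Total 165.20.

165.20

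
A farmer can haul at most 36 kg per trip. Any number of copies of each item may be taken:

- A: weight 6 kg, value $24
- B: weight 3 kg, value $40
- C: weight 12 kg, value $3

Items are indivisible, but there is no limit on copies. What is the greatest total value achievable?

Best value-per-unit is B at 40/3, and filling with it alone uses weight 12×3=36. No mix of the others beats 12×40 = 480.

$480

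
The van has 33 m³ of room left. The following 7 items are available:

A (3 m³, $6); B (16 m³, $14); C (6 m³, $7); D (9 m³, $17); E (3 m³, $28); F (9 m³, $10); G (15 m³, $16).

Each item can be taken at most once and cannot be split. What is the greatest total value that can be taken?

Check high-value combinations within 33 m³:
- A+C+D+E+F: volume 3+6+9+3+9=30, value 6+7+17+28+10=68
- C+D+E+G: volume 6+9+3+15=33, value 7+17+28+16=68
- A+D+E+G: volume 3+9+3+15=30, value 6+17+28+16=67
- A+B+D+E: volume 3+16+9+3=31, value 6+14+17+28=65
- C+D+E+F: volume 6+9+3+9=27, value 7+17+28+10=62
Best: $68.

$68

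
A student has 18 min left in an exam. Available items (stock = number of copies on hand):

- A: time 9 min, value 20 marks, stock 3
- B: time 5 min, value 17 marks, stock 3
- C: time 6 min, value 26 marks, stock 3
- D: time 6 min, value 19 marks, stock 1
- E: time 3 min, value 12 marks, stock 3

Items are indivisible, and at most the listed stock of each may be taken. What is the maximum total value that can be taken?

Top feasible selections:
- 3×C: time 18, value 78
- 2×C + 2×E: time 18, value 76
- 2×C + 1×D: time 18, value 71
- 1×B + 2×C: time 17, value 69
Best: 78 marks.

78 marks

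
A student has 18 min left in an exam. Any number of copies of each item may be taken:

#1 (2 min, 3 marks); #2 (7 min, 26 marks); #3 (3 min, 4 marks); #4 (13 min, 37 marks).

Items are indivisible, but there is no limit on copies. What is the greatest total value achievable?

58 marks

Best value-per-unit is #2 at 26/7; filling with it alone gives 2×26 = 52.
Optimal mix: 2×#1 + 2×#2 → time 18, value 58.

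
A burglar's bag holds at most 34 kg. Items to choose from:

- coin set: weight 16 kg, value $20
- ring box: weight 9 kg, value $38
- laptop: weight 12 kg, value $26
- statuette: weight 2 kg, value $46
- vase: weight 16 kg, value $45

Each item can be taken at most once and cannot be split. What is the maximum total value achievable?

$129

Check high-value combinations within 34 kg:
- ring box+statuette+vase: weight 9+2+16=27, value 38+46+45=129
- laptop+statuette+vase: weight 12+2+16=30, value 26+46+45=117
- coin set+statuette+vase: weight 16+2+16=34, value 20+46+45=111
- ring box+laptop+statuette: weight 9+12+2=23, value 38+26+46=110
- coin set+ring box+statuette: weight 16+9+2=27, value 20+38+46=104
Best: $129.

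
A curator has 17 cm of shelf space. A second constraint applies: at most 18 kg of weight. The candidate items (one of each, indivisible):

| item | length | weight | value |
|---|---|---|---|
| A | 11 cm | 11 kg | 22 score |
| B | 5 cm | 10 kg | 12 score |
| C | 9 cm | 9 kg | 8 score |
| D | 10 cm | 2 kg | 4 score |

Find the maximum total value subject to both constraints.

22 score

Feasible sets respecting both limits:
- A: length 11, weight 11, value 22
- B+D: length 15, weight 12, value 16
- B: length 5, weight 10, value 12
- C: length 9, weight 9, value 8
Best: 22 score.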